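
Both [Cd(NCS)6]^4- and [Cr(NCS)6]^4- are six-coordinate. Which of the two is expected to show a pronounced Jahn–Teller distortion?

[Cr(NCS)6]^4-

[Cd(NCS)6]^4-: Each isothiocyanate is −1; balancing the −4 overall charge requires Cd(II). Cadmium is a group-12 element; Cd(II) is therefore d¹⁰. The d¹⁰ configuration leaves the e_g set evenly filled (or empty) — no strong Jahn–Teller driving force.
[Cr(NCS)6]^4-: Each isothiocyanate is −1; balancing the −4 overall charge requires Cr(II). Cr sits in group 6, so the d-electron count is 6 − 2 = 4. Isothiocyanate is a weak-field ligand for a first-row metal, so the complex is high-spin. The t₂g³e_g¹ (high-spin) configuration has an unevenly filled e_g set; the Jahn–Teller theorem predicts a tetragonal distortion (typically axial elongation) to lift the degeneracy.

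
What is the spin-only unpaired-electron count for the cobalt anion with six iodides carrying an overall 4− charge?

Summing ligand charges against the −4 overall charge gives an oxidation state of +2 for cobalt.
Co sits in group 9, so the d-electron count is 9 − 2 = 7.
The spin state decides the count: Iodide is a weak-field ligand for a first-row metal, so the complex is high-spin.
An octahedral high-spin d⁷ ion is t₂g⁵e_g², giving 3 unpaired electrons.

3 unpaired electrons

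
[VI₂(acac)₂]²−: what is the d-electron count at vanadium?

Summing ligand charges against the −2 overall charge gives an oxidation state of +2 for vanadium.
Group 5 minus oxidation state 2 gives a d³ configuration.

d3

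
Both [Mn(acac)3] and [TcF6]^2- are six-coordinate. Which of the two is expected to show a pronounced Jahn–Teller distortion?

[Mn(acac)3]: Each acetylacetonate is −1; balancing the 0 overall charge requires Mn(III). Manganese is a group-7 element; Mn(III) is therefore d⁴. Acetylacetonate is a weak-field ligand for a first-row metal, so the complex is high-spin. The t₂g³e_g¹ (high-spin) configuration has an unevenly filled e_g set; the Jahn–Teller theorem predicts a tetragonal distortion (typically axial elongation) to lift the degeneracy.
[TcF6]^2-: Ligand charges: each fluoride is −1. With an overall charge of −2 the technetium centre must be in the +4 oxidation state. Group 7 minus oxidation state 4 gives a d³ configuration. The d³ configuration leaves the e_g set evenly filled (or empty) — no strong Jahn–Teller driving force.

[Mn(acac)3]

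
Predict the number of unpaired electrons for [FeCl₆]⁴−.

Ligand charges: each chloride is −1. With an overall charge of −4 the iron centre must be in the +2 oxidation state.
Iron is a group-8 element; Fe(II) is therefore d⁶.
The spin state decides the count: Chloride is a weak-field ligand for a first-row metal, so the complex is high-spin.
An octahedral high-spin d⁶ ion is t₂g⁴e_g², giving 4 unpaired electrons.

4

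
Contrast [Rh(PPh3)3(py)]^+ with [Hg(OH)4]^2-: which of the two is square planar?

For [Rh(PPh3)3(py)]^+: Triphenylphosphine is neutral; pyridine is neutral; balancing the +1 overall charge requires Rh(I). Group 9 minus oxidation state 1 gives a d⁸ configuration. A 4d d⁸ ion has a large crystal-field splitting; square planar leaves the high-energy d_{x²−y²} orbital empty and maximises CFSE. → square planar.
For [Hg(OH)4]^2-: Summing ligand charges against the −2 overall charge gives an oxidation state of +2 for mercury. Hg sits in group 12, so the d-electron count is 12 − 2 = 10. A d¹⁰ ion has no crystal-field stabilisation preference between square planar and tetrahedral, so four ligands adopt the sterically favoured tetrahedral geometry. → tetrahedral.

[Rh(PPh3)3(py)]^+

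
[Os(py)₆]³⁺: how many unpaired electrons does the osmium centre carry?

Ligand charges: pyridine is neutral. With an overall charge of +3 the osmium centre must be in the +3 oxidation state.
Osmium is a group-8 element; Os(III) is therefore d⁵.
The spin state decides the count: a 5d ion has a large Δₒ and is invariably low-spin.
An octahedral low-spin d⁵ ion is t₂g⁵e_g⁰, giving 1 unpaired electron.

1 unpaired electron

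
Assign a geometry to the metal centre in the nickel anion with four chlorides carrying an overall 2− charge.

tetrahedral

Each chloride is −1; balancing the −2 overall charge requires Ni(II).
Group 10 minus oxidation state 2 gives a d⁸ configuration.
With 4 monodentate ligands the coordination number is 4.
Chloride is a weak-field ligand.
With weak-field ligands the CFSE gain from square planar is small, so a 3d d⁸ ion takes the sterically preferred tetrahedral geometry.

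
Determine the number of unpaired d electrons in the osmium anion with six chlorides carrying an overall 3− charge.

1 unpaired electron

Summing ligand charges against the −3 overall charge gives an oxidation state of +3 for osmium.
Osmium is a group-8 element; Os(III) is therefore d⁵.
The spin state decides the count: a 5d ion has a large Δₒ and is invariably low-spin.
An octahedral low-spin d⁵ ion is t₂g⁵e_g⁰, giving 1 unpaired electron.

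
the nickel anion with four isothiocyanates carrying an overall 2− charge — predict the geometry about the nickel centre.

tetrahedral

Summing ligand charges against the −2 overall charge gives an oxidation state of +2 for nickel.
Nickel is a group-10 element; Ni(II) is therefore d⁸.
With 4 monodentate ligands the coordination number is 4.
Isothiocyanate is a weak-field ligand.
With weak-field ligands the CFSE gain from square planar is small, so a 3d d⁸ ion takes the sterically preferred tetrahedral geometry.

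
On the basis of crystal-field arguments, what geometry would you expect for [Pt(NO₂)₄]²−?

square planar

Each nitro (N-bound nitrite) is −1; balancing the −2 overall charge requires Pt(II).
Group 10 minus oxidation state 2 gives a d⁸ configuration.
Coordination number: 4.
A 5d d⁸ ion has a large crystal-field splitting; square planar leaves the high-energy d_{x²−y²} orbital empty and maximises CFSE.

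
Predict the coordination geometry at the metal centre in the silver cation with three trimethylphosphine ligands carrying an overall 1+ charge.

Trimethylphosphine is neutral; balancing the +1 overall charge requires Ag(I).
Group 11 minus oxidation state 1 gives a d¹⁰ configuration.
With 3 monodentate ligands the coordination number is 3.
Three ligands around a d¹⁰ centre minimise repulsion in a trigonal-planar arrangement.

trigonal planar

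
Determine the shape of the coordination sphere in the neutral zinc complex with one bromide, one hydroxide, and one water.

Summing ligand charges against the 0 overall charge gives an oxidation state of +2 for zinc.
Group 12 minus oxidation state 2 gives a d¹⁰ configuration.
With 3 monodentate ligands the coordination number is 3.
Three ligands around a d¹⁰ centre minimise repulsion in a trigonal-planar arrangement.

trigonal planar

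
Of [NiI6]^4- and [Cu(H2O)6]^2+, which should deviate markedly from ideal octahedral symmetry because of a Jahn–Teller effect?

[Cu(H2O)6]^2+

[NiI6]^4-: Each iodide is −1; balancing the −4 overall charge requires Ni(II). Nickel is a group-10 element; Ni(II) is therefore d⁸. The d⁸ configuration leaves the e_g set evenly filled (or empty) — no strong Jahn–Teller driving force.
[Cu(H2O)6]^2+: Summing ligand charges against the +2 overall charge gives an oxidation state of +2 for copper. Copper is a group-11 element; Cu(II) is therefore d⁹. The t₂g⁶e_g³ configuration has an unevenly filled e_g set; the Jahn–Teller theorem predicts a tetragonal distortion (typically axial elongation) to lift the degeneracy.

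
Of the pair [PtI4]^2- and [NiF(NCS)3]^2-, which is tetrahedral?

For [PtI4]^2-: Ligand charges: each iodide is −1. With an overall charge of −2 the platinum centre must be in the +2 oxidation state. Platinum is a group-10 element; Pt(II) is therefore d⁸. A 5d d⁸ ion has a large crystal-field splitting; square planar leaves the high-energy d_{x²−y²} orbital empty and maximises CFSE. → square planar.
For [NiF(NCS)3]^2-: Ligand charges: each fluoride is −1; each isothiocyanate is −1. With an overall charge of −2 the nickel centre must be in the +2 oxidation state. Nickel is a group-10 element; Ni(II) is therefore d⁸. Fluoride and isothiocyanate are weak-field ligands. With weak-field ligands the CFSE gain from square planar is small, so a 3d d⁸ ion takes the sterically preferred tetrahedral geometry. → tetrahedral.

[NiF(NCS)3]^2-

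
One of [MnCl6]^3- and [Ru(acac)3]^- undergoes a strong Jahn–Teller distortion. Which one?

[MnCl6]^3-: Summing ligand charges against the −3 overall charge gives an oxidation state of +3 for manganese. Manganese is a group-7 element; Mn(III) is therefore d⁴. Chloride is a weak-field ligand for a first-row metal, so the complex is high-spin. The t₂g³e_g¹ (high-spin) configuration has an unevenly filled e_g set; the Jahn–Teller theorem predicts a tetragonal distortion (typically axial elongation) to lift the degeneracy.
[Ru(acac)3]^-: Summing ligand charges against the −1 overall charge gives an oxidation state of +2 for ruthenium. Ru sits in group 8, so the d-electron count is 8 − 2 = 6. A 4d ion has a large Δₒ and is invariably low-spin. The d⁶ configuration leaves the e_g set evenly filled (or empty) — no strong Jahn–Teller driving force.

[MnCl6]^3-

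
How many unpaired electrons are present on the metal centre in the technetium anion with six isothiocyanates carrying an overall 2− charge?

3 unpaired electrons

Summing ligand charges against the −2 overall charge gives an oxidation state of +4 for technetium.
Technetium is a group-7 element; Tc(IV) is therefore d³.
In an octahedral field the d³ configuration is t₂g³e_g⁰ (only one arrangement possible), giving 3 unpaired electrons.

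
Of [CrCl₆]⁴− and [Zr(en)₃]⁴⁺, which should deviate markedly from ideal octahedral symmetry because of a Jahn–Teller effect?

[CrCl₆]⁴−

[CrCl₆]⁴−: Ligand charges: each chloride is −1. With an overall charge of −4 the chromium centre must be in the +2 oxidation state. Cr sits in group 6, so the d-electron count is 6 − 2 = 4. Chloride is a weak-field ligand for a first-row metal, so the complex is high-spin. The t₂g³e_g¹ (high-spin) configuration has an unevenly filled e_g set; the Jahn–Teller theorem predicts a tetragonal distortion (typically axial elongation) to lift the degeneracy.
[Zr(en)₃]⁴⁺: Summing ligand charges against the +4 overall charge gives an oxidation state of +4 for zirconium. Group 4 minus oxidation state 4 gives a d⁰ configuration. The d⁰ configuration leaves the e_g set evenly filled (or empty) — no strong Jahn–Teller driving force.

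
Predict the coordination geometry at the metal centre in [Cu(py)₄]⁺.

tetrahedral

Pyridine is neutral; balancing the +1 overall charge requires Cu(I).
Cu sits in group 11, so the d-electron count is 11 − 1 = 10.
Coordination number: 4.
A d¹⁰ ion has no crystal-field stabilisation preference between square planar and tetrahedral, so four ligands adopt the sterically favoured tetrahedral geometry.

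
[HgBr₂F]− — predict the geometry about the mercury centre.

Summing ligand charges against the −1 overall charge gives an oxidation state of +2 for mercury.
Mercury is a group-12 element; Hg(II) is therefore d¹⁰.
With 3 monodentate ligands the coordination number is 3.
Three ligands around a d¹⁰ centre minimise repulsion in a trigonal-planar arrangement.

trigonal planar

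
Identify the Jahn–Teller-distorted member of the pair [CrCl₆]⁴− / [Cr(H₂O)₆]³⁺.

[CrCl₆]⁴−: Each chloride is −1; balancing the −4 overall charge requires Cr(II). Chromium is a group-6 element; Cr(II) is therefore d⁴. Chloride is a weak-field ligand for a first-row metal, so the complex is high-spin. The t₂g³e_g¹ (high-spin) configuration has an unevenly filled e_g set; the Jahn–Teller theorem predicts a tetragonal distortion (typically axial elongation) to lift the degeneracy.
[Cr(H₂O)₆]³⁺: Ligand charges: water is neutral. With an overall charge of +3 the chromium centre must be in the +3 oxidation state. Cr sits in group 6, so the d-electron count is 6 − 3 = 3. The d³ configuration leaves the e_g set evenly filled (or empty) — no strong Jahn–Teller driving force.

[CrCl₆]⁴−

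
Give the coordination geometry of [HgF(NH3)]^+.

linear

Summing ligand charges against the +1 overall charge gives an oxidation state of +2 for mercury.
Mercury is a group-12 element; Hg(II) is therefore d¹⁰.
With 2 monodentate ligands the coordination number is 2.
A d¹⁰ ion with only two ligands adopts a linear arrangement (sp hybridisation; no CFSE preference).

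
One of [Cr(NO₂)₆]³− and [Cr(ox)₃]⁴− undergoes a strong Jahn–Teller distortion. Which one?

[Cr(NO₂)₆]³−: Summing ligand charges against the −3 overall charge gives an oxidation state of +3 for chromium. Chromium is a group-6 element; Cr(III) is therefore d³. The d³ configuration leaves the e_g set evenly filled (or empty) — no strong Jahn–Teller driving force.
[Cr(ox)₃]⁴−: Ligand charges: each oxalate is −2. With an overall charge of −4 the chromium centre must be in the +2 oxidation state. Cr sits in group 6, so the d-electron count is 6 − 2 = 4. Oxalate is a weak-field ligand for a first-row metal, so the complex is high-spin. The t₂g³e_g¹ (high-spin) configuration has an unevenly filled e_g set; the Jahn–Teller theorem predicts a tetragonal distortion (typically axial elongation) to lift the degeneracy.

[Cr(ox)₃]⁴−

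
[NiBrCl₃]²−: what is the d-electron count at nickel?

d⁸

Each bromide is −1; each chloride is −1; balancing the −2 overall charge requires Ni(II).
Group 10 minus oxidation state 2 gives a d⁸ configuration.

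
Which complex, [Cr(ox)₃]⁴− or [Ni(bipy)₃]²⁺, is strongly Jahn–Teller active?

[Cr(ox)₃]⁴−

[Cr(ox)₃]⁴−: Summing ligand charges against the −4 overall charge gives an oxidation state of +2 for chromium. Group 6 minus oxidation state 2 gives a d⁴ configuration. Oxalate is a weak-field ligand for a first-row metal, so the complex is high-spin. The t₂g³e_g¹ (high-spin) configuration has an unevenly filled e_g set; the Jahn–Teller theorem predicts a tetragonal distortion (typically axial elongation) to lift the degeneracy.
[Ni(bipy)₃]²⁺: Summing ligand charges against the +2 overall charge gives an oxidation state of +2 for nickel. Nickel is a group-10 element; Ni(II) is therefore d⁸. The d⁸ configuration leaves the e_g set evenly filled (or empty) — no strong Jahn–Teller driving force.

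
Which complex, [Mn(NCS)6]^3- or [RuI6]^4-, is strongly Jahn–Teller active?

[Mn(NCS)6]^3-

[Mn(NCS)6]^3-: Summing ligand charges against the −3 overall charge gives an oxidation state of +3 for manganese. Group 7 minus oxidation state 3 gives a d⁴ configuration. Isothiocyanate is a weak-field ligand for a first-row metal, so the complex is high-spin. The t₂g³e_g¹ (high-spin) configuration has an unevenly filled e_g set; the Jahn–Teller theorem predicts a tetragonal distortion (typically axial elongation) to lift the degeneracy.
[RuI6]^4-: Ligand charges: each iodide is −1. With an overall charge of −4 the ruthenium centre must be in the +2 oxidation state. Ruthenium is a group-8 element; Ru(II) is therefore d⁶. A 4d ion has a large Δₒ and is invariably low-spin. The d⁶ configuration leaves the e_g set evenly filled (or empty) — no strong Jahn–Teller driving force.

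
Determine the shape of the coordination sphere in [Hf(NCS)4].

tetrahedral

Summing ligand charges against the 0 overall charge gives an oxidation state of +4 for hafnium.
Group 4 minus oxidation state 4 gives a d⁰ configuration.
With 4 monodentate ligands the coordination number is 4.
A d⁰ ion has no crystal-field stabilisation preference between square planar and tetrahedral, so four ligands adopt the sterically favoured tetrahedral geometry.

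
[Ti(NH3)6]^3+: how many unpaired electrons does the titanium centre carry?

1 unpaired electron

Ammonia is neutral; balancing the +3 overall charge requires Ti(III).
Titanium is a group-4 element; Ti(III) is therefore d¹.
In an octahedral field the d¹ configuration is t₂g¹e_g⁰ (only one arrangement possible), giving 1 unpaired electron.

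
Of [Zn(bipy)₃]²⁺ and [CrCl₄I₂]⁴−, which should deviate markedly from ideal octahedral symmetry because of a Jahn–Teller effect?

[CrCl₄I₂]⁴−

[Zn(bipy)₃]²⁺: Ligand charges: 2,2′-bipyridine is neutral. With an overall charge of +2 the zinc centre must be in the +2 oxidation state. Zn sits in group 12, so the d-electron count is 12 − 2 = 10. The d¹⁰ configuration leaves the e_g set evenly filled (or empty) — no strong Jahn–Teller driving force.
[CrCl₄I₂]⁴−: Ligand charges: each chloride is −1; each iodide is −1. With an overall charge of −4 the chromium centre must be in the +2 oxidation state. Chromium is a group-6 element; Cr(II) is therefore d⁴. Chloride and iodide are weak-field ligands for a first-row metal, so the complex is high-spin. The t₂g³e_g¹ (high-spin) configuration has an unevenly filled e_g set; the Jahn–Teller theorem predicts a tetragonal distortion (typically axial elongation) to lift the degeneracy.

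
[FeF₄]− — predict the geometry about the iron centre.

Each fluoride is −1; balancing the −1 overall charge requires Fe(III).
Iron is a group-8 element; Fe(III) is therefore d⁵.
Coordination number: 4.
Fluoride is a weak-field ligand.
A high-spin d⁵ ion has zero CFSE in either geometry, so four ligands adopt the sterically favoured tetrahedral geometry.

tetrahedral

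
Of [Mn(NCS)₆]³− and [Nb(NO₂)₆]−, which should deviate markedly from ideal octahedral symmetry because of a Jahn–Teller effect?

[Mn(NCS)₆]³−

[Mn(NCS)₆]³−: Each isothiocyanate is −1; balancing the −3 overall charge requires Mn(III). Group 7 minus oxidation state 3 gives a d⁴ configuration. Isothiocyanate is a weak-field ligand for a first-row metal, so the complex is high-spin. The t₂g³e_g¹ (high-spin) configuration has an unevenly filled e_g set; the Jahn–Teller theorem predicts a tetragonal distortion (typically axial elongation) to lift the degeneracy.
[Nb(NO₂)₆]−: Each nitro (N-bound nitrite) is −1; balancing the −1 overall charge requires Nb(V). Group 5 minus oxidation state 5 gives a d⁰ configuration. The d⁰ configuration leaves the e_g set evenly filled (or empty) — no strong Jahn–Teller driving force.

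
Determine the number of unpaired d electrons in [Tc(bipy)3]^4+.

Summing ligand charges against the +4 overall charge gives an oxidation state of +4 for technetium.
Group 7 minus oxidation state 4 gives a d³ configuration.
Counting donor atoms: 3×2,2′-bipyridine (bidentate) → 6 donors. Coordination number = 6.
In an octahedral field the d³ configuration is t₂g³e_g⁰ (only one arrangement possible), giving 3 unpaired electrons.

3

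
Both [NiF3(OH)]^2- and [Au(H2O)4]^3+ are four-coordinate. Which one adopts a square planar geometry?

[Au(H2O)4]^3+

For [NiF3(OH)]^2-: Each fluoride is −1; each hydroxide is −1; balancing the −2 overall charge requires Ni(II). Ni sits in group 10, so the d-electron count is 10 − 2 = 8. Fluoride and hydroxide are weak-field ligands. With weak-field ligands the CFSE gain from square planar is small, so a 3d d⁸ ion takes the sterically preferred tetrahedral geometry. → tetrahedral.
For [Au(H2O)4]^3+: Ligand charges: water is neutral. With an overall charge of +3 the gold centre must be in the +3 oxidation state. Gold is a group-11 element; Au(III) is therefore d⁸. A 5d d⁸ ion has a large crystal-field splitting; square planar leaves the high-energy d_{x²−y²} orbital empty and maximises CFSE. → square planar.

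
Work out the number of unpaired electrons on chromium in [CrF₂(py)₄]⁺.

3 unpaired electrons

Summing ligand charges against the +1 overall charge gives an oxidation state of +3 for chromium.
Chromium is a group-6 element; Cr(III) is therefore d³.
In an octahedral field the d³ configuration is t₂g³e_g⁰ (only one arrangement possible), giving 3 unpaired electrons.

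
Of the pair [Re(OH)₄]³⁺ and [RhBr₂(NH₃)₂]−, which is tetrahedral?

[Re(OH)₄]³⁺

For [Re(OH)₄]³⁺: Each hydroxide is −1; balancing the +3 overall charge requires Re(VII). Group 7 minus oxidation state 7 gives a d⁰ configuration. A d⁰ ion has no crystal-field stabilisation preference between square planar and tetrahedral, so four ligands adopt the sterically favoured tetrahedral geometry. → tetrahedral.
For [RhBr₂(NH₃)₂]−: Ligand charges: each bromide is −1; ammonia is neutral. With an overall charge of −1 the rhodium centre must be in the +1 oxidation state. Rh sits in group 9, so the d-electron count is 9 − 1 = 8. A 4d d⁸ ion has a large crystal-field splitting; square planar leaves the high-energy d_{x²−y²} orbital empty and maximises CFSE. → square planar.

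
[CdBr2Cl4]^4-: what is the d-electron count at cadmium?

Each bromide is −1; each chloride is −1; balancing the −4 overall charge requires Cd(II).
Group 12 minus oxidation state 2 gives a d¹⁰ configuration.

d¹⁰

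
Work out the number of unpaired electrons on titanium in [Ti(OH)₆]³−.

1

Each hydroxide is −1; balancing the −3 overall charge requires Ti(III).
Group 4 minus oxidation state 3 gives a d¹ configuration.
In an octahedral field the d¹ configuration is t₂g¹e_g⁰ (only one arrangement possible), giving 1 unpaired electron.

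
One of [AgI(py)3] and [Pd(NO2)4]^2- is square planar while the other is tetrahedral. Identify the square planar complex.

For [AgI(py)3]: Ligand charges: each iodide is −1; pyridine is neutral. With an overall charge of 0 the silver centre must be in the +1 oxidation state. Group 11 minus oxidation state 1 gives a d¹⁰ configuration. A d¹⁰ ion has no crystal-field stabilisation preference between square planar and tetrahedral, so four ligands adopt the sterically favoured tetrahedral geometry. → tetrahedral.
For [Pd(NO2)4]^2-: Ligand charges: each nitro (N-bound nitrite) is −1. With an overall charge of −2 the palladium centre must be in the +2 oxidation state. Group 10 minus oxidation state 2 gives a d⁸ configuration. A 4d d⁸ ion has a large crystal-field splitting; square planar leaves the high-energy d_{x²−y²} orbital empty and maximises CFSE. → square planar.

[Pd(NO2)4]^2-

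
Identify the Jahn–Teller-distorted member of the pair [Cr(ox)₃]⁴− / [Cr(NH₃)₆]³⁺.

[Cr(ox)₃]⁴−: Each oxalate is −2; balancing the −4 overall charge requires Cr(II). Group 6 minus oxidation state 2 gives a d⁴ configuration. Oxalate is a weak-field ligand for a first-row metal, so the complex is high-spin. The t₂g³e_g¹ (high-spin) configuration has an unevenly filled e_g set; the Jahn–Teller theorem predicts a tetragonal distortion (typically axial elongation) to lift the degeneracy.
[Cr(NH₃)₆]³⁺: Summing ligand charges against the +3 overall charge gives an oxidation state of +3 for chromium. Group 6 minus oxidation state 3 gives a d³ configuration. The d³ configuration leaves the e_g set evenly filled (or empty) — no strong Jahn–Teller driving force.

[Cr(ox)₃]⁴−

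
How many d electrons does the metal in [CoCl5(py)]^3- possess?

Ligand charges: each chloride is −1; pyridine is neutral. With an overall charge of −3 the cobalt centre must be in the +2 oxidation state.
Group 9 minus oxidation state 2 gives a d⁷ configuration.

d7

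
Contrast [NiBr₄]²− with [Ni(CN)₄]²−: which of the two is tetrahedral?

For [NiBr₄]²−: Each bromide is −1; balancing the −2 overall charge requires Ni(II). Ni sits in group 10, so the d-electron count is 10 − 2 = 8. Bromide is a weak-field ligand. With weak-field ligands the CFSE gain from square planar is small, so a 3d d⁸ ion takes the sterically preferred tetrahedral geometry. → tetrahedral.
For [Ni(CN)₄]²−: Each cyanide is −1; balancing the −2 overall charge requires Ni(II). Group 10 minus oxidation state 2 gives a d⁸ configuration. Cyanide is a strong-field ligand (high in the spectrochemical series). A 3d d⁸ ion with strong-field ligands gains enough CFSE to favour square planar over tetrahedral. → square planar.

[NiBr₄]²−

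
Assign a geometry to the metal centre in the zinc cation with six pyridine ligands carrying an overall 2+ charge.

Ligand charges: pyridine is neutral. With an overall charge of +2 the zinc centre must be in the +2 oxidation state.
Group 12 minus oxidation state 2 gives a d¹⁰ configuration.
With 6 monodentate ligands the coordination number is 6.
Six donors around a single metal centre give an octahedral coordination sphere.

octahedral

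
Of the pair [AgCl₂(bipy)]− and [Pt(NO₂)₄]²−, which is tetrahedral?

For [AgCl₂(bipy)]−: Each chloride is −1; 2,2′-bipyridine is neutral; balancing the −1 overall charge requires Ag(I). Silver is a group-11 element; Ag(I) is therefore d¹⁰. A d¹⁰ ion has no crystal-field stabilisation preference between square planar and tetrahedral, so four ligands adopt the sterically favoured tetrahedral geometry. → tetrahedral.
For [Pt(NO₂)₄]²−: Ligand charges: each nitro (N-bound nitrite) is −1. With an overall charge of −2 the platinum centre must be in the +2 oxidation state. Group 10 minus oxidation state 2 gives a d⁸ configuration. A 5d d⁸ ion has a large crystal-field splitting; square planar leaves the high-energy d_{x²−y²} orbital empty and maximises CFSE. → square planar.

[AgCl₂(bipy)]−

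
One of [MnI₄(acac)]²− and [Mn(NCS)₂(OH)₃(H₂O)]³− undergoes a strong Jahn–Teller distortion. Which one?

[MnI₄(acac)]²−

[MnI₄(acac)]²−: Ligand charges: each iodide is −1; each acetylacetonate is −1. With an overall charge of −2 the manganese centre must be in the +3 oxidation state. Group 7 minus oxidation state 3 gives a d⁴ configuration. Acetylacetonate and iodide are weak-field ligands for a first-row metal, so the complex is high-spin. The t₂g³e_g¹ (high-spin) configuration has an unevenly filled e_g set; the Jahn–Teller theorem predicts a tetragonal distortion (typically axial elongation) to lift the degeneracy.
[Mn(NCS)₂(OH)₃(H₂O)]³−: Each isothiocyanate is −1; each hydroxide is −1; water is neutral; balancing the −3 overall charge requires Mn(II). Group 7 minus oxidation state 2 gives a d⁵ configuration. Hydroxide and isothiocyanate are weak-field ligands for a first-row metal, so the complex is high-spin. The d⁵ configuration leaves the e_g set evenly filled (or empty) — no strong Jahn–Teller driving force.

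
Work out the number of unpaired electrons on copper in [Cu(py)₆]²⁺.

Summing ligand charges against the +2 overall charge gives an oxidation state of +2 for copper.
Cu sits in group 11, so the d-electron count is 11 − 2 = 9.
In an octahedral field the d⁹ configuration is t₂g⁶e_g³ (only one arrangement possible), giving 1 unpaired electron.

1 unpaired electron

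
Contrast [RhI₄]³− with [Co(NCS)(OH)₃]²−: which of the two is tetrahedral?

[Co(NCS)(OH)₃]²−

For [RhI₄]³−: Summing ligand charges against the −3 overall charge gives an oxidation state of +1 for rhodium. Group 9 minus oxidation state 1 gives a d⁸ configuration. A 4d d⁸ ion has a large crystal-field splitting; square planar leaves the high-energy d_{x²−y²} orbital empty and maximises CFSE. → square planar.
For [Co(NCS)(OH)₃]²−: Summing ligand charges against the −2 overall charge gives an oxidation state of +2 for cobalt. Cobalt is a group-9 element; Co(II) is therefore d⁷. For a high-spin 3d d⁷ ion with weak-field ligands the small Δₜ gives little square-planar CFSE advantage, so four ligands adopt the sterically favoured tetrahedral geometry. → tetrahedral.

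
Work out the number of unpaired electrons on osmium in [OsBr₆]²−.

2 unpaired electrons

Ligand charges: each bromide is −1. With an overall charge of −2 the osmium centre must be in the +4 oxidation state.
Osmium is a group-8 element; Os(IV) is therefore d⁴.
The spin state decides the count: a 5d ion has a large Δₒ and is invariably low-spin.
An octahedral low-spin d⁴ ion is t₂g⁴e_g⁰, giving 2 unpaired electrons.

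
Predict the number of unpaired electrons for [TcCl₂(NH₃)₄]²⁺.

3

Each chloride is −1; ammonia is neutral; balancing the +2 overall charge requires Tc(IV).
Group 7 minus oxidation state 4 gives a d³ configuration.
In an octahedral field the d³ configuration is t₂g³e_g⁰ (only one arrangement possible), giving 3 unpaired electrons.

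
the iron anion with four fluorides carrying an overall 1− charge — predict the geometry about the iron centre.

tetrahedral

Ligand charges: each fluoride is −1. With an overall charge of −1 the iron centre must be in the +3 oxidation state.
Fe sits in group 8, so the d-electron count is 8 − 3 = 5.
Coordination number: 4.
Fluoride is a weak-field ligand.
A high-spin d⁵ ion has zero CFSE in either geometry, so four ligands adopt the sterically favoured tetrahedral geometry.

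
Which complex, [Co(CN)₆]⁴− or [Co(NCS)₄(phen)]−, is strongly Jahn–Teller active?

[Co(CN)₆]⁴−: Each cyanide is −1; balancing the −4 overall charge requires Co(II). Co sits in group 9, so the d-electron count is 9 − 2 = 7. Cyanide is a strong-field ligand (high in the spectrochemical series) for a first-row metal, so the complex is low-spin. The t₂g⁶e_g¹ (low-spin) configuration has an unevenly filled e_g set; the Jahn–Teller theorem predicts a tetragonal distortion (typically axial elongation) to lift the degeneracy.
[Co(NCS)₄(phen)]−: Each isothiocyanate is −1; 1,10-phenanthroline is neutral; balancing the −1 overall charge requires Co(III). Co sits in group 9, so the d-electron count is 9 − 3 = 6. Co(III) has an exceptionally large octahedral splitting and is low-spin with essentially every ligand except fluoride. The d⁶ configuration leaves the e_g set evenly filled (or empty) — no strong Jahn–Teller driving force.

[Co(CN)₆]⁴−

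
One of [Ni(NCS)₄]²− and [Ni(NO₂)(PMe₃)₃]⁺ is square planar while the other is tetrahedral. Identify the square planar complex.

For [Ni(NCS)₄]²−: Each isothiocyanate is −1; balancing the −2 overall charge requires Ni(II). Nickel is a group-10 element; Ni(II) is therefore d⁸. Isothiocyanate is a weak-field ligand. With weak-field ligands the CFSE gain from square planar is small, so a 3d d⁸ ion takes the sterically preferred tetrahedral geometry. → tetrahedral.
For [Ni(NO₂)(PMe₃)₃]⁺: Ligand charges: each nitro (N-bound nitrite) is −1; trimethylphosphine is neutral. With an overall charge of +1 the nickel centre must be in the +2 oxidation state. Group 10 minus oxidation state 2 gives a d⁸ configuration. Nitro (N-bound nitrite) and trimethylphosphine are strong-field ligands (high in the spectrochemical series). A 3d d⁸ ion with strong-field ligands gains enough CFSE to favour square planar over tetrahedral. → square planar.

[Ni(NO₂)(PMe₃)₃]⁺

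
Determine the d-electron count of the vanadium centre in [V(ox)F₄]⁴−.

Ligand charges: each oxalate is −2; each fluoride is −1. With an overall charge of −4 the vanadium centre must be in the +2 oxidation state.
Group 5 minus oxidation state 2 gives a d³ configuration.

d³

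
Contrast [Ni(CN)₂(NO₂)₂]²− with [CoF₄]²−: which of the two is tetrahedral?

For [Ni(CN)₂(NO₂)₂]²−: Each cyanide is −1; each nitro (N-bound nitrite) is −1; balancing the −2 overall charge requires Ni(II). Ni sits in group 10, so the d-electron count is 10 − 2 = 8. Cyanide and nitro (N-bound nitrite) are strong-field ligands (high in the spectrochemical series). A 3d d⁸ ion with strong-field ligands gains enough CFSE to favour square planar over tetrahedral. → square planar.
For [CoF₄]²−: Summing ligand charges against the −2 overall charge gives an oxidation state of +2 for cobalt. Cobalt is a group-9 element; Co(II) is therefore d⁷. For a high-spin 3d d⁷ ion with weak-field ligands the small Δₜ gives little square-planar CFSE advantage, so four ligands adopt the sterically favoured tetrahedral geometry. → tetrahedral.

[CoF₄]²−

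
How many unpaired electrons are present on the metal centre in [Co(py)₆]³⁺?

0 unpaired electrons

Ligand charges: pyridine is neutral. With an overall charge of +3 the cobalt centre must be in the +3 oxidation state.
Cobalt is a group-9 element; Co(III) is therefore d⁶.
The spin state decides the count: Co(III) has an exceptionally large octahedral splitting and is low-spin with essentially every ligand except fluoride.
An octahedral low-spin d⁶ ion is t₂g⁶e_g⁰, giving 0 unpaired electrons.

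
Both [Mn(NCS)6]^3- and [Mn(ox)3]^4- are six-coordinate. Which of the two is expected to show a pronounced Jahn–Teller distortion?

[Mn(NCS)6]^3-

[Mn(NCS)6]^3-: Summing ligand charges against the −3 overall charge gives an oxidation state of +3 for manganese. Manganese is a group-7 element; Mn(III) is therefore d⁴. Isothiocyanate is a weak-field ligand for a first-row metal, so the complex is high-spin. The t₂g³e_g¹ (high-spin) configuration has an unevenly filled e_g set; the Jahn–Teller theorem predicts a tetragonal distortion (typically axial elongation) to lift the degeneracy.
[Mn(ox)3]^4-: Each oxalate is −2; balancing the −4 overall charge requires Mn(II). Group 7 minus oxidation state 2 gives a d⁵ configuration. Oxalate is a weak-field ligand for a first-row metal, so the complex is high-spin. The d⁵ configuration leaves the e_g set evenly filled (or empty) — no strong Jahn–Teller driving force.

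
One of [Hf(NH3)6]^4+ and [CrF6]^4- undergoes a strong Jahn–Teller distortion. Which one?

[Hf(NH3)6]^4+: Ligand charges: ammonia is neutral. With an overall charge of +4 the hafnium centre must be in the +4 oxidation state. Hf sits in group 4, so the d-electron count is 4 − 4 = 0. The d⁰ configuration leaves the e_g set evenly filled (or empty) — no strong Jahn–Teller driving force.
[CrF6]^4-: Summing ligand charges against the −4 overall charge gives an oxidation state of +2 for chromium. Cr sits in group 6, so the d-electron count is 6 − 2 = 4. Fluoride is a weak-field ligand for a first-row metal, so the complex is high-spin. The t₂g³e_g¹ (high-spin) configuration has an unevenly filled e_g set; the Jahn–Teller theorem predicts a tetragonal distortion (typically axial elongation) to lift the degeneracy.

[CrF6]^4-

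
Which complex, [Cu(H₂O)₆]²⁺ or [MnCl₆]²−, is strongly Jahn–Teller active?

[Cu(H₂O)₆]²⁺: Ligand charges: water is neutral. With an overall charge of +2 the copper centre must be in the +2 oxidation state. Group 11 minus oxidation state 2 gives a d⁹ configuration. The t₂g⁶e_g³ configuration has an unevenly filled e_g set; the Jahn–Teller theorem predicts a tetragonal distortion (typically axial elongation) to lift the degeneracy.
[MnCl₆]²−: Ligand charges: each chloride is −1. With an overall charge of −2 the manganese centre must be in the +4 oxidation state. Mn sits in group 7, so the d-electron count is 7 − 4 = 3. The d³ configuration leaves the e_g set evenly filled (or empty) — no strong Jahn–Teller driving force.

[Cu(H₂O)₆]²⁺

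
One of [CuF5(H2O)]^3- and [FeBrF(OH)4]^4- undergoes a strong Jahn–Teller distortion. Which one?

[CuF5(H2O)]^3-

[CuF5(H2O)]^3-: Each fluoride is −1; water is neutral; balancing the −3 overall charge requires Cu(II). Copper is a group-11 element; Cu(II) is therefore d⁹. The t₂g⁶e_g³ configuration has an unevenly filled e_g set; the Jahn–Teller theorem predicts a tetragonal distortion (typically axial elongation) to lift the degeneracy.
[FeBrF(OH)4]^4-: Each bromide is −1; each fluoride is −1; each hydroxide is −1; balancing the −4 overall charge requires Fe(II). Iron is a group-8 element; Fe(II) is therefore d⁶. Bromide, fluoride, and hydroxide are weak-field ligands for a first-row metal, so the complex is high-spin. The d⁶ configuration leaves the e_g set evenly filled (or empty) — no strong Jahn–Teller driving force.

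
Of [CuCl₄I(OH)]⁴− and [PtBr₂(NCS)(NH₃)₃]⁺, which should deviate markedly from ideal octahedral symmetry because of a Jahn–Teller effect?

[CuCl₄I(OH)]⁴−: Each chloride is −1; each iodide is −1; each hydroxide is −1; balancing the −4 overall charge requires Cu(II). Copper is a group-11 element; Cu(II) is therefore d⁹. The t₂g⁶e_g³ configuration has an unevenly filled e_g set; the Jahn–Teller theorem predicts a tetragonal distortion (typically axial elongation) to lift the degeneracy.
[PtBr₂(NCS)(NH₃)₃]⁺: Each bromide is −1; each isothiocyanate is −1; ammonia is neutral; balancing the +1 overall charge requires Pt(IV). Group 10 minus oxidation state 4 gives a d⁶ configuration. A 5d ion has a large Δₒ and is invariably low-spin. The d⁶ configuration leaves the e_g set evenly filled (or empty) — no strong Jahn–Teller driving force.

[CuCl₄I(OH)]⁴−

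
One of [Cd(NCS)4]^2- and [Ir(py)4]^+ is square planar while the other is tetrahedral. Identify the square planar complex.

[Ir(py)4]^+

For [Cd(NCS)4]^2-: Each isothiocyanate is −1; balancing the −2 overall charge requires Cd(II). Cadmium is a group-12 element; Cd(II) is therefore d¹⁰. A d¹⁰ ion has no crystal-field stabilisation preference between square planar and tetrahedral, so four ligands adopt the sterically favoured tetrahedral geometry. → tetrahedral.
For [Ir(py)4]^+: Pyridine is neutral; balancing the +1 overall charge requires Ir(I). Group 9 minus oxidation state 1 gives a d⁸ configuration. A 5d d⁸ ion has a large crystal-field splitting; square planar leaves the high-energy d_{x²−y²} orbital empty and maximises CFSE. → square planar.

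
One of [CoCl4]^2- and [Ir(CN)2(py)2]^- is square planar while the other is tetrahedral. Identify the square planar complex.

[Ir(CN)2(py)2]^-

For [CoCl4]^2-: Each chloride is −1; balancing the −2 overall charge requires Co(II). Group 9 minus oxidation state 2 gives a d⁷ configuration. For a high-spin 3d d⁷ ion with weak-field ligands the small Δₜ gives little square-planar CFSE advantage, so four ligands adopt the sterically favoured tetrahedral geometry. → tetrahedral.
For [Ir(CN)2(py)2]^-: Ligand charges: each cyanide is −1; pyridine is neutral. With an overall charge of −1 the iridium centre must be in the +1 oxidation state. Ir sits in group 9, so the d-electron count is 9 − 1 = 8. A 5d d⁸ ion has a large crystal-field splitting; square planar leaves the high-energy d_{x²−y²} orbital empty and maximises CFSE. → square planar.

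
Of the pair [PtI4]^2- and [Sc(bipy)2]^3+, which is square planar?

[PtI4]^2-

For [PtI4]^2-: Ligand charges: each iodide is −1. With an overall charge of −2 the platinum centre must be in the +2 oxidation state. Group 10 minus oxidation state 2 gives a d⁸ configuration. A 5d d⁸ ion has a large crystal-field splitting; square planar leaves the high-energy d_{x²−y²} orbital empty and maximises CFSE. → square planar.
For [Sc(bipy)2]^3+: 2,2′-bipyridine is neutral; balancing the +3 overall charge requires Sc(III). Scandium is a group-3 element; Sc(III) is therefore d⁰. A d⁰ ion has no crystal-field stabilisation preference between square planar and tetrahedral, so four ligands adopt the sterically favoured tetrahedral geometry. → tetrahedral.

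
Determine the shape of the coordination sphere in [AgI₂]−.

linear

Ligand charges: each iodide is −1. With an overall charge of −1 the silver centre must be in the +1 oxidation state.
Silver is a group-11 element; Ag(I) is therefore d¹⁰.
With 2 monodentate ligands the coordination number is 2.
A d¹⁰ ion with only two ligands adopts a linear arrangement (sp hybridisation; no CFSE preference).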